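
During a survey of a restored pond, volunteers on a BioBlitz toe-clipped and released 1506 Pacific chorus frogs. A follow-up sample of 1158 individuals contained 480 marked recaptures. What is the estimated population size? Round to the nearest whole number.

N ≈ 3633

If marked individuals mix randomly, R/C ≈ M/N, giving N ≈ M·C/R.
N = (1506 × 1158) / 480 = 1743948 / 480 ≈ 3633.2 → 3633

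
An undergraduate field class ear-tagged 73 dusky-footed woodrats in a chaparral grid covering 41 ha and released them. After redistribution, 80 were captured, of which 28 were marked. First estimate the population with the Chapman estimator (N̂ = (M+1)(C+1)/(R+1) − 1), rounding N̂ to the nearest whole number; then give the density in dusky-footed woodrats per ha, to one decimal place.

density ≈ 5.0 dusky-footed woodrats per ha

N̂ = 74·81/29 − 1 = 5994/29 − 1 ≈ 205.7 → 206
Density = N̂ / area = 206 / 41 ≈ 5.02 → 5.0 per ha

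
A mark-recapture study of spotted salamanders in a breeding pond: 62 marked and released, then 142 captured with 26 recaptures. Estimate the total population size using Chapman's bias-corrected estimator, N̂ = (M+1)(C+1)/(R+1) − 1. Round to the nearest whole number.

N ≈ 333

N̂ = (62+1)(142+1)/(26+1) − 1 = 63·143/27 − 1
= 9009/27 − 1 ≈ 333.7 − 1 ≈ 332.7 → 333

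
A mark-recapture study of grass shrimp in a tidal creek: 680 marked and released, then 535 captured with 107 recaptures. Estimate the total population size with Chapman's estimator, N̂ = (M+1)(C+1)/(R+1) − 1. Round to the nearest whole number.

N ≈ 3379

N̂ = (680+1)(535+1)/(107+1) − 1 = 681·536/108 − 1
= 365016/108 − 1 ≈ 3379.8 − 1 ≈ 3378.8 → 3379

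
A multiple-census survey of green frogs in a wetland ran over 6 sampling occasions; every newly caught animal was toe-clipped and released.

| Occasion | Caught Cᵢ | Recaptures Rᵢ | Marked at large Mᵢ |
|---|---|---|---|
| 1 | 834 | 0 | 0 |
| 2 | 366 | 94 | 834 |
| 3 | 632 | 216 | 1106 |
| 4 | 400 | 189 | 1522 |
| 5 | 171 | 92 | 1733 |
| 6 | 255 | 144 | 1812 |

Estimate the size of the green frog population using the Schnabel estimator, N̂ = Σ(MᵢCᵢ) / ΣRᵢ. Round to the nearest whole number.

N ≈ 3226

Σ MᵢCᵢ = 0·834 + 834·366 + 1106·632 + 1522·400 + 1733·171 + 1812·255 = 0 + 305244 + 698992 + 608800 + 296343 + 462060 = 2371439
Σ Rᵢ = 0 + 94 + 216 + 189 + 92 + 144 = 735
N̂ = 2371439 / 735 ≈ 3226.4 → 3226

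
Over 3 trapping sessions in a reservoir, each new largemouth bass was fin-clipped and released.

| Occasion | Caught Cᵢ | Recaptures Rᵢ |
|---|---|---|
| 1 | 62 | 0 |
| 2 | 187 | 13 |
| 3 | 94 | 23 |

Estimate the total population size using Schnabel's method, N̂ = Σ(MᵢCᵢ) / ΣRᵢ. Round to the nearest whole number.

N ≈ 938

Marked at large before each occasion: Mᵢ = Σⱼ<ᵢ (Cⱼ − Rⱼ) → M1=0, M2=62, M3=236
Σ MᵢCᵢ = 0·62 + 62·187 + 236·94 = 0 + 11594 + 22184 = 33778
Σ Rᵢ = 0 + 13 + 23 = 36
N̂ = 33778 / 36 ≈ 938.3 → 938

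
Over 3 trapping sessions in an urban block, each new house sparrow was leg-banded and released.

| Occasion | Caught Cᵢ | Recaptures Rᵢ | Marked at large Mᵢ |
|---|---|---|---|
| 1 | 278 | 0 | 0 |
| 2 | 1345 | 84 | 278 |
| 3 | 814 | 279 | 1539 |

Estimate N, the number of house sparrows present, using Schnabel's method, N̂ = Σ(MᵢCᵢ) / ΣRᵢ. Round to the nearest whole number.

N ≈ 4481

Σ MᵢCᵢ = 0·278 + 278·1345 + 1539·814 = 0 + 373910 + 1252746 = 1626656
Σ Rᵢ = 0 + 84 + 279 = 363
N̂ = 1626656 / 363 ≈ 4481.1 → 4481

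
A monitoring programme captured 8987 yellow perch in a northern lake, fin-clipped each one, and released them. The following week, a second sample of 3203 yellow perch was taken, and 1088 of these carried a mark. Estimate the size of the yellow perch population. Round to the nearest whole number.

Lincoln-Petersen assumes M/N = R/C, so N = M·C / R.
N = (8987 × 3203) / 1088 = 28785361 / 1088 ≈ 26457.1 → 26457

N ≈ 26,457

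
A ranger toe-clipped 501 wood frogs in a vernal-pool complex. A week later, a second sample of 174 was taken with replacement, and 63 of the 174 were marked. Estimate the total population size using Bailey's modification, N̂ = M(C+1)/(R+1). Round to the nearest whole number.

N̂ = 501·(174+1)/(63+1) = 501·175/64 = 87675/64 ≈ 1369.9 → 1370

N ≈ 1370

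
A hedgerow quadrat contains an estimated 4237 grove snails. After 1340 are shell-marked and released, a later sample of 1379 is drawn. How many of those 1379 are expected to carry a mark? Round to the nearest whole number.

Expected recaptures E[R] = M·C / N.
E[R] = 1340 × 1379 / 4237 = 1847860 / 4237 ≈ 436.1 → 436

expected recaptures ≈ 436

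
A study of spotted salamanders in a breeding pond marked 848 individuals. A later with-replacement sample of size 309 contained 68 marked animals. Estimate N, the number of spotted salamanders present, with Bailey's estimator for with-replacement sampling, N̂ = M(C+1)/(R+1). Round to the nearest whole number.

N ≈ 3810

N̂ = 848·(309+1)/(68+1) = 848·310/69 = 262880/69 ≈ 3809.9 → 3810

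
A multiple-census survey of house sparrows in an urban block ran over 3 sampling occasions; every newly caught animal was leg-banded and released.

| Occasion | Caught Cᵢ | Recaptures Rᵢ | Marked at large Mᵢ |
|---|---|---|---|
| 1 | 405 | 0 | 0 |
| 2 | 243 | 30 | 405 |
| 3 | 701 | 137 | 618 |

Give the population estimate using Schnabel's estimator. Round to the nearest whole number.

Σ MᵢCᵢ = 0·405 + 405·243 + 618·701 = 0 + 98415 + 433218 = 531633
Σ Rᵢ = 0 + 30 + 137 = 167
N̂ = 531633 / 167 ≈ 3183.4 → 3183

N ≈ 3183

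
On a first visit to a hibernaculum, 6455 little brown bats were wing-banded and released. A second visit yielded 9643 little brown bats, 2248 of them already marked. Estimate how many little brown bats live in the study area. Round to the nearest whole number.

N ≈ 27,689

The marked fraction in the recapture sample should equal the marked fraction in the population: 2248/9643 = 6455/N.
N = (6455 × 9643) / 2248 = 62245565 / 2248 ≈ 27689.3 → 27689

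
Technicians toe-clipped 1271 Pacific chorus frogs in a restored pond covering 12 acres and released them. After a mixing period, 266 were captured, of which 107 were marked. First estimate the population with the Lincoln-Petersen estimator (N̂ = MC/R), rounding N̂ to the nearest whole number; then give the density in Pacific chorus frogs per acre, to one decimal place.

density ≈ 263.3 Pacific chorus frogs per acre

N̂ = 1271·266/107 = 338086/107 ≈ 3159.7 → 3160
Density = N̂ / area = 3160 / 12 ≈ 263.33 → 263.3 per acre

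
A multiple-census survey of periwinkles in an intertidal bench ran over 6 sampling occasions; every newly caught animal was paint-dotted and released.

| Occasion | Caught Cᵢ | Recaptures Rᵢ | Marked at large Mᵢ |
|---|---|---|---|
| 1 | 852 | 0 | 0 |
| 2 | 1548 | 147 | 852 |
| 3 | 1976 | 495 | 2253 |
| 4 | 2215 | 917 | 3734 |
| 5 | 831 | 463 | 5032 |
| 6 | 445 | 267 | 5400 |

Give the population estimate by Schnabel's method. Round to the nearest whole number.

Σ MᵢCᵢ = 0·852 + 852·1548 + 2253·1976 + 3734·2215 + 5032·831 + 5400·445 = 0 + 1318896 + 4451928 + 8270810 + 4181592 + 2403000 = 20626226
Σ Rᵢ = 0 + 147 + 495 + 917 + 463 + 267 = 2289
N̂ = 20626226 / 2289 ≈ 9011.0 → 9011

N ≈ 9011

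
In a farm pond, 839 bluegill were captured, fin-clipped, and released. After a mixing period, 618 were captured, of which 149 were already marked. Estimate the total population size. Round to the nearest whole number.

N = (839 × 618) / 149 = 518502 / 149 ≈ 3479.9 → 3480

N ≈ 3480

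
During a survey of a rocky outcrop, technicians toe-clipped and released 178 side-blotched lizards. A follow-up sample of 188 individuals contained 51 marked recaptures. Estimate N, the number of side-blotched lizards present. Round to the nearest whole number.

N ≈ 656

Lincoln-Petersen assumes M/N = R/C, so N = M·C / R.
N = (178 × 188) / 51 = 33464 / 51 ≈ 656.2 → 656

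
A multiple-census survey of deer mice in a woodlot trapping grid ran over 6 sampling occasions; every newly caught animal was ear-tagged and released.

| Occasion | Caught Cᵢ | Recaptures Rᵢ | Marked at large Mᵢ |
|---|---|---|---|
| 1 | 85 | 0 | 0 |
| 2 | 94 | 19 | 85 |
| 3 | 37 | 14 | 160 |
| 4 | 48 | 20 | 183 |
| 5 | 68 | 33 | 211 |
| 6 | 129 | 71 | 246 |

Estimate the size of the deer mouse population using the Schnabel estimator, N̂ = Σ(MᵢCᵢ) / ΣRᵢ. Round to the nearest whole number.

Σ MᵢCᵢ = 0·85 + 85·94 + 160·37 + 183·48 + 211·68 + 246·129 = 0 + 7990 + 5920 + 8784 + 14348 + 31734 = 68776
Σ Rᵢ = 0 + 19 + 14 + 20 + 33 + 71 = 157
N̂ = 68776 / 157 ≈ 438.1 → 438

N ≈ 438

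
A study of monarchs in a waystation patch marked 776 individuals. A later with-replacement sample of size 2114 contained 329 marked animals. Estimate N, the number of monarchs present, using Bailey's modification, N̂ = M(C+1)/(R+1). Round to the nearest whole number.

N̂ = 776·(2114+1)/(329+1) = 776·2115/330 = 1641240/330 ≈ 4973.45 → 4973

N ≈ 4973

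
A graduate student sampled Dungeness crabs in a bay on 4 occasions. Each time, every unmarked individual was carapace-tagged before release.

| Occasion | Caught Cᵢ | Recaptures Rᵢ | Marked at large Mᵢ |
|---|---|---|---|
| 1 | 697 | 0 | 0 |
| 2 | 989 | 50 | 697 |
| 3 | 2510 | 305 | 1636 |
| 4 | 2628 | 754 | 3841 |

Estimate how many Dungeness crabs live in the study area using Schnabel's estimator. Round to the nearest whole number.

Σ MᵢCᵢ = 0·697 + 697·989 + 1636·2510 + 3841·2628 = 0 + 689333 + 4106360 + 10094148 = 14889841
Σ Rᵢ = 0 + 50 + 305 + 754 = 1109
N̂ = 14889841 / 1109 ≈ 13426.4 → 13426

N ≈ 13,426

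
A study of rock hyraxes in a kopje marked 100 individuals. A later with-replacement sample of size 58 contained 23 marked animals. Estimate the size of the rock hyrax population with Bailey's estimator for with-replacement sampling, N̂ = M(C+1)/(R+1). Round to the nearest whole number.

N ≈ 246

N̂ = 100·(58+1)/(23+1) = 100·59/24 = 5900/24 ≈ 245.8 → 246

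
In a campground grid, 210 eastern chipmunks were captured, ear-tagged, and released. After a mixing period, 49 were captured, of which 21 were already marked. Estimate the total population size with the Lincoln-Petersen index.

N = (210 × 49) / 21 = 10290 / 21 = 490

N = 490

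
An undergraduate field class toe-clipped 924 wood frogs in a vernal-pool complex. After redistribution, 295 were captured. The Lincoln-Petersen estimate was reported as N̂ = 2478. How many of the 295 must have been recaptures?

From N = M·C/R: R = M·C / N = 924·295 / 2478 = 272580 / 2478 = 110.

R = 110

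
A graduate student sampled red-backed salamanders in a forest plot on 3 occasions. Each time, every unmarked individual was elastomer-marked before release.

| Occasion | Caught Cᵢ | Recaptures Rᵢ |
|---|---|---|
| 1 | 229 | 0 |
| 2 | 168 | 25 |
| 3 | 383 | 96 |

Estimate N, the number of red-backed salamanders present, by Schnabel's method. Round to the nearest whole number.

N ≈ 1495

Marked at large before each occasion: Mᵢ = Σⱼ<ᵢ (Cⱼ − Rⱼ) → M1=0, M2=229, M3=372
Σ MᵢCᵢ = 0·229 + 229·168 + 372·383 = 0 + 38472 + 142476 = 180948
Σ Rᵢ = 0 + 25 + 96 = 121
N̂ = 180948 / 121 ≈ 1495.4 → 1495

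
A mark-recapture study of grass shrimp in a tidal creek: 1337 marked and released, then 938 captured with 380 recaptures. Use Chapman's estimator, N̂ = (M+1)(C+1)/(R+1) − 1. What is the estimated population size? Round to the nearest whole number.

N̂ = (1337+1)(938+1)/(380+1) − 1 = 1338·939/381 − 1
= 1256382/381 − 1 ≈ 3297.6 − 1 ≈ 3296.6 → 3297

N ≈ 3297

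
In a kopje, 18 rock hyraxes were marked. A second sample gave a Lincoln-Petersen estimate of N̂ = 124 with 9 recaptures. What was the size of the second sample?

C = 62

From N = M·C/R: C = N·R / M = 124·9 / 18 = 1116 / 18 = 62.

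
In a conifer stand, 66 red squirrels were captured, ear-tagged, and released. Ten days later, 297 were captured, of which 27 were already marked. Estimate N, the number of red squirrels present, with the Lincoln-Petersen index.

N = 726

The marked fraction in the recapture sample should equal the marked fraction in the population: 27/297 = 66/N.
N = (66 × 297) / 27 = 19602 / 27 = 726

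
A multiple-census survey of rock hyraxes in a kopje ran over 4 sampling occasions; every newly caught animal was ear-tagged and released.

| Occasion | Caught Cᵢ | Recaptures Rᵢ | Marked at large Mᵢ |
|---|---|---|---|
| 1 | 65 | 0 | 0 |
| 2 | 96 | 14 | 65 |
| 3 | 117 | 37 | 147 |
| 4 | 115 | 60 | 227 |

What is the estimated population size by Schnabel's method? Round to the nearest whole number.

N ≈ 446

Σ MᵢCᵢ = 0·65 + 65·96 + 147·117 + 227·115 = 0 + 6240 + 17199 + 26105 = 49544
Σ Rᵢ = 0 + 14 + 37 + 60 = 111
N̂ = 49544 / 111 ≈ 446.3 → 446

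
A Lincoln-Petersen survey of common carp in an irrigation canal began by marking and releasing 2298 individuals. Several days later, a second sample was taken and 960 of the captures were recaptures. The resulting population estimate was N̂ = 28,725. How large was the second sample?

From N = M·C/R: C = N·R / M = 28725·960 / 2298 = 27576000 / 2298 = 12000.

C = 12000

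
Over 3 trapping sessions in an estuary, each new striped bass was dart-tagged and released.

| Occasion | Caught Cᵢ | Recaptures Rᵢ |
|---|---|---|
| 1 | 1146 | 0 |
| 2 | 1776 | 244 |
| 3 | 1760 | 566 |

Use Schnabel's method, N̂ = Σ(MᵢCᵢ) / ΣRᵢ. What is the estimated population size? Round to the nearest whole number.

Marked at large before each occasion: Mᵢ = Σⱼ<ᵢ (Cⱼ − Rⱼ) → M1=0, M2=1146, M3=2678
Σ MᵢCᵢ = 0·1146 + 1146·1776 + 2678·1760 = 0 + 2035296 + 4713280 = 6748576
Σ Rᵢ = 0 + 244 + 566 = 810
N̂ = 6748576 / 810 ≈ 8331.6 → 8332

N ≈ 8332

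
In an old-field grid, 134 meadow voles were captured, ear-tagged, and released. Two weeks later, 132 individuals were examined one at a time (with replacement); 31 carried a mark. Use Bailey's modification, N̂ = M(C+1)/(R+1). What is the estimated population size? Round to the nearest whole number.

N ≈ 557

N̂ = 134·(132+1)/(31+1) = 134·133/32 = 17822/32 ≈ 556.9 → 557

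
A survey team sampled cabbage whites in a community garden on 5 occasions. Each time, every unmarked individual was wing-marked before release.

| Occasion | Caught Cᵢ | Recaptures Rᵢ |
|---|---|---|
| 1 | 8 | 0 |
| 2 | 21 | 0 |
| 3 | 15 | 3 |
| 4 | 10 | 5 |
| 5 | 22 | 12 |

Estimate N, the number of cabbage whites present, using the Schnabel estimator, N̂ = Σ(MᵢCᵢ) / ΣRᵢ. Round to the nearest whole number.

N ≈ 101

Marked at large before each occasion: Mᵢ = Σⱼ<ᵢ (Cⱼ − Rⱼ) → M1=0, M2=8, M3=29, M4=41, M5=46
Σ MᵢCᵢ = 0·8 + 8·21 + 29·15 + 41·10 + 46·22 = 0 + 168 + 435 + 410 + 1012 = 2025
Σ Rᵢ = 0 + 0 + 3 + 5 + 12 = 20
N̂ = 2025 / 20 ≈ 101.2 → 101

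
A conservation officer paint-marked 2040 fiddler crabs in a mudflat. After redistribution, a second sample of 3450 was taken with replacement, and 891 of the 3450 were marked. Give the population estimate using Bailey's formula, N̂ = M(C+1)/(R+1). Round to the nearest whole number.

N̂ = 2040·(3450+1)/(891+1) = 2040·3451/892 = 7040040/892 ≈ 7892.4 → 7892

N ≈ 7892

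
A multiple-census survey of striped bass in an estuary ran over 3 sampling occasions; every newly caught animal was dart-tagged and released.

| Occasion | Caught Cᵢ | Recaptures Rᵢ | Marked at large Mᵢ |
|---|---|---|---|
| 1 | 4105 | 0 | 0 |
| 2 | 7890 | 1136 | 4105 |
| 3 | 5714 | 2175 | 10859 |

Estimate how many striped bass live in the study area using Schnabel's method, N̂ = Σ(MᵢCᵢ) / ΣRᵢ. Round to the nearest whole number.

Σ MᵢCᵢ = 0·4105 + 4105·7890 + 10859·5714 = 0 + 32388450 + 62048326 = 94436776
Σ Rᵢ = 0 + 1136 + 2175 = 3311
N̂ = 94436776 / 3311 ≈ 28522.1 → 28522

N ≈ 28,522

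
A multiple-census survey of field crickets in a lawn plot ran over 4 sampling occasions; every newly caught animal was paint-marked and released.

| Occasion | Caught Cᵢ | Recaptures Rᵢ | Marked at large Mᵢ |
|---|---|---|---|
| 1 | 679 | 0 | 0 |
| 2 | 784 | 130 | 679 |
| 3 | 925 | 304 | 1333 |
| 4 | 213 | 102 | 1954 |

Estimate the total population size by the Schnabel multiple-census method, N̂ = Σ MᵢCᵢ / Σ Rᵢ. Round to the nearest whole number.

N ≈ 4070

Σ MᵢCᵢ = 0·679 + 679·784 + 1333·925 + 1954·213 = 0 + 532336 + 1233025 + 416202 = 2181563
Σ Rᵢ = 0 + 130 + 304 + 102 = 536
N̂ = 2181563 / 536 ≈ 4070.1 → 4070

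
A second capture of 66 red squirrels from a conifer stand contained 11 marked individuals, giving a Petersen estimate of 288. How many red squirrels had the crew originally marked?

M = 48

From N = M·C/R: M = N·R / C = 288·11 / 66 = 3168 / 66 = 48.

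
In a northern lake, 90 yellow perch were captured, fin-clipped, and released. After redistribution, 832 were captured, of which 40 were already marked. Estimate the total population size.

The marked fraction in the recapture sample should equal the marked fraction in the population: 40/832 = 90/N.
N = (90 × 832) / 40 = 74880 / 40 = 1872

N = 1872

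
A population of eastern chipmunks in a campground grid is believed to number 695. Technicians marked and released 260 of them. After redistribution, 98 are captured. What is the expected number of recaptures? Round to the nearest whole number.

expected recaptures ≈ 37

Expected recaptures E[R] = M·C / N.
E[R] = 260 × 98 / 695 = 25480 / 695 ≈ 36.7 → 37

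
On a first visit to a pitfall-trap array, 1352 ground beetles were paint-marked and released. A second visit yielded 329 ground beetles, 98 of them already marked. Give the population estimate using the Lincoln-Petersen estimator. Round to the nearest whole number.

If marked individuals mix randomly, R/C ≈ M/N, giving N ≈ M·C/R.
N = (1352 × 329) / 98 = 444808 / 98 ≈ 4538.9 → 4539

N ≈ 4539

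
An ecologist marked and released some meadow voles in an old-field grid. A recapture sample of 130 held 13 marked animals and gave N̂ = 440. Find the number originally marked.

From N = M·C/R: M = N·R / C = 440·13 / 130 = 5720 / 130 = 44.

M = 44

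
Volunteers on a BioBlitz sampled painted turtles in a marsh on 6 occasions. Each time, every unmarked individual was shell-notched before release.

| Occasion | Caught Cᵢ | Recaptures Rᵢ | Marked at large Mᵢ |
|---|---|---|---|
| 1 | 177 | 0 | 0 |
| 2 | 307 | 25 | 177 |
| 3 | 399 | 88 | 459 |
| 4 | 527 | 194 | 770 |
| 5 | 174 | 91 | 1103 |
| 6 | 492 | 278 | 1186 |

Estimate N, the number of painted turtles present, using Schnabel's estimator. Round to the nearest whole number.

Σ MᵢCᵢ = 0·177 + 177·307 + 459·399 + 770·527 + 1103·174 + 1186·492 = 0 + 54339 + 183141 + 405790 + 191922 + 583512 = 1418704
Σ Rᵢ = 0 + 25 + 88 + 194 + 91 + 278 = 676
N̂ = 1418704 / 676 ≈ 2098.7 → 2099

N ≈ 2099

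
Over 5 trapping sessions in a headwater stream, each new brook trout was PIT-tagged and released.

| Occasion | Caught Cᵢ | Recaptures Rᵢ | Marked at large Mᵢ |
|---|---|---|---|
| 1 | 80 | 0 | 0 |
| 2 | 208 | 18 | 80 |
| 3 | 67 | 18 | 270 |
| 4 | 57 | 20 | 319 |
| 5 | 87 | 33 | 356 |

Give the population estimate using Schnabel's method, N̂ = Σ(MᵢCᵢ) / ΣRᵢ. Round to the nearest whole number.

Σ MᵢCᵢ = 0·80 + 80·208 + 270·67 + 319·57 + 356·87 = 0 + 16640 + 18090 + 18183 + 30972 = 83885
Σ Rᵢ = 0 + 18 + 18 + 20 + 33 = 89
N̂ = 83885 / 89 ≈ 942.5 → 943

N ≈ 943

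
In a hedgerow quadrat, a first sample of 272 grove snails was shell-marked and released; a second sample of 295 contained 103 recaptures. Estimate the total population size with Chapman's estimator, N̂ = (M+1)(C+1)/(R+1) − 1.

N = 776

N̂ = (272+1)(295+1)/(103+1) − 1 = 273·296/104 − 1
= 80808/104 − 1 = 777 − 1 = 776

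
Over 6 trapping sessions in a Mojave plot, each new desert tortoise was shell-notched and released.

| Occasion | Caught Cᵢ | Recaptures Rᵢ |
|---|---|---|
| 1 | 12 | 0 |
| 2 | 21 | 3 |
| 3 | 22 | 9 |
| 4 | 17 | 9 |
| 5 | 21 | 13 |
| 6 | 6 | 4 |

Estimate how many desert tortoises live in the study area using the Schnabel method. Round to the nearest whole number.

Marked at large before each occasion: Mᵢ = Σⱼ<ᵢ (Cⱼ − Rⱼ) → M1=0, M2=12, M3=30, M4=43, M5=51, M6=59
Σ MᵢCᵢ = 0·12 + 12·21 + 30·22 + 43·17 + 51·21 + 59·6 = 0 + 252 + 660 + 731 + 1071 + 354 = 3068
Σ Rᵢ = 0 + 3 + 9 + 9 + 13 + 4 = 38
N̂ = 3068 / 38 ≈ 80.7 → 81

N ≈ 81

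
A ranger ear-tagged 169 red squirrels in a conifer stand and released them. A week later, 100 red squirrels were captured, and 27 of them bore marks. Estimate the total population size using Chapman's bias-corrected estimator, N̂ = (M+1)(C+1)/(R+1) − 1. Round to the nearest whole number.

N ≈ 612

N̂ = (169+1)(100+1)/(27+1) − 1 = 170·101/28 − 1
= 17170/28 − 1 ≈ 613.2 − 1 ≈ 612.2 → 612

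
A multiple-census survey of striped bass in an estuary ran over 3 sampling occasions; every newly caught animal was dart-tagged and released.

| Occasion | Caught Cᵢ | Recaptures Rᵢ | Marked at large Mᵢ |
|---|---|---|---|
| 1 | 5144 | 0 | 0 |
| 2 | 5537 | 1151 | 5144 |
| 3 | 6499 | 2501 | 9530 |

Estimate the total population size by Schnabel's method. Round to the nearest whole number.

Σ MᵢCᵢ = 0·5144 + 5144·5537 + 9530·6499 = 0 + 28482328 + 61935470 = 90417798
Σ Rᵢ = 0 + 1151 + 2501 = 3652
N̂ = 90417798 / 3652 ≈ 24758.4 → 24758

N ≈ 24,758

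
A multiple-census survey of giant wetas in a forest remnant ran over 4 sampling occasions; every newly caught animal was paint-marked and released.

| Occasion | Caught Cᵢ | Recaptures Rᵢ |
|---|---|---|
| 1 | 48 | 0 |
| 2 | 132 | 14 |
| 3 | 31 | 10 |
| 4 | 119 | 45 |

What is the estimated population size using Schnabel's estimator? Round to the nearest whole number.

Marked at large before each occasion: Mᵢ = Σⱼ<ᵢ (Cⱼ − Rⱼ) → M1=0, M2=48, M3=166, M4=187
Σ MᵢCᵢ = 0·48 + 48·132 + 166·31 + 187·119 = 0 + 6336 + 5146 + 22253 = 33735
Σ Rᵢ = 0 + 14 + 10 + 45 = 69
N̂ = 33735 / 69 ≈ 488.9 → 489

N ≈ 489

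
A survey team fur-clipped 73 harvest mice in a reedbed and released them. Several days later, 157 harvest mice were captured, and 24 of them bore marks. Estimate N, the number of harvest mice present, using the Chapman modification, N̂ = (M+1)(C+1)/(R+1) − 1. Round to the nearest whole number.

N̂ = (73+1)(157+1)/(24+1) − 1 = 74·158/25 − 1
= 11692/25 − 1 ≈ 467.7 − 1 ≈ 466.7 → 467

N ≈ 467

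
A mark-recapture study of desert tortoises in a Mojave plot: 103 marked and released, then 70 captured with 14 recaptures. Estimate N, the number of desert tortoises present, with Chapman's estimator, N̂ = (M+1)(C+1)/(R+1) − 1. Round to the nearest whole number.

N ≈ 491

N̂ = (103+1)(70+1)/(14+1) − 1 = 104·71/15 − 1
= 7384/15 − 1 ≈ 492.3 − 1 ≈ 491.3 → 491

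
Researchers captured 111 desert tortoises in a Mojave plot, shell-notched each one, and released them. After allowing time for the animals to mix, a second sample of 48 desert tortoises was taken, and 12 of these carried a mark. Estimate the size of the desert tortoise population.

N = 444

N = (111 × 48) / 12 = 5328 / 12 = 444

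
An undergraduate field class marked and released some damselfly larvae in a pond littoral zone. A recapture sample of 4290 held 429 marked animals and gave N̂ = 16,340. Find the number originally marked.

From N = M·C/R: M = N·R / C = 16340·429 / 4290 = 7009860 / 4290 = 1634.

M = 1634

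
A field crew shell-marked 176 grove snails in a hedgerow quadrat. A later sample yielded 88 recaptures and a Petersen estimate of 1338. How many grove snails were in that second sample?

From N = M·C/R: C = N·R / M = 1338·88 / 176 = 117744 / 176 = 669.

C = 669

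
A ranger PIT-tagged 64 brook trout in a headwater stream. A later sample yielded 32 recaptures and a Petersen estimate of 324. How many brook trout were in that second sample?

From N = M·C/R: C = N·R / M = 324·32 / 64 = 10368 / 64 = 162.

C = 162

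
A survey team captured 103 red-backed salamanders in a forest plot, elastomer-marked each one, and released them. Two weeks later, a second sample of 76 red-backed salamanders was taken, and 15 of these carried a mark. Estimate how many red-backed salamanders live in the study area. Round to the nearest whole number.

The marked fraction in the recapture sample should equal the marked fraction in the population: 15/76 = 103/N.
N = (103 × 76) / 15 = 7828 / 15 ≈ 521.9 → 522

N ≈ 522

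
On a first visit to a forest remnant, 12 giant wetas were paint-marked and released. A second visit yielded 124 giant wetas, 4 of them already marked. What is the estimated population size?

N = 372

The marked fraction in the recapture sample should equal the marked fraction in the population: 4/124 = 12/N.
N = (12 × 124) / 4 = 1488 / 4 = 372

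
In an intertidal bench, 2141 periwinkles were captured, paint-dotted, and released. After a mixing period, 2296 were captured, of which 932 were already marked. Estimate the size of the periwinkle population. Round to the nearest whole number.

N ≈ 5274

The marked fraction in the recapture sample should equal the marked fraction in the population: 932/2296 = 2141/N.
N = (2141 × 2296) / 932 = 4915736 / 932 ≈ 5274.4 → 5274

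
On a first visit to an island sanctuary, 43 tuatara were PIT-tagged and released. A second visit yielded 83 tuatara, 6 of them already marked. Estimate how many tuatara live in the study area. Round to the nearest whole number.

N ≈ 595

N = (43 × 83) / 6 = 3569 / 6 ≈ 594.8 → 595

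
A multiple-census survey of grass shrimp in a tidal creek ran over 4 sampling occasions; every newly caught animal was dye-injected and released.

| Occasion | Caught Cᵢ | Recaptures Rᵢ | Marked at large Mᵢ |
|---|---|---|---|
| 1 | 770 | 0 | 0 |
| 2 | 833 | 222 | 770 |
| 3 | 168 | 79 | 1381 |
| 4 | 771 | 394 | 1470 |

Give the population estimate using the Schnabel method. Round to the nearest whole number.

N ≈ 2887

Σ MᵢCᵢ = 0·770 + 770·833 + 1381·168 + 1470·771 = 0 + 641410 + 232008 + 1133370 = 2006788
Σ Rᵢ = 0 + 222 + 79 + 394 = 695
N̂ = 2006788 / 695 ≈ 2887.46 → 2887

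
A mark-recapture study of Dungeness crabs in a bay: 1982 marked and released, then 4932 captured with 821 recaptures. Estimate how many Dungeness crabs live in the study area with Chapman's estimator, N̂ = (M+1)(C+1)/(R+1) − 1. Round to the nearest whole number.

N̂ = (1982+1)(4932+1)/(821+1) − 1 = 1983·4933/822 − 1
= 9782139/822 − 1 ≈ 11900.4 − 1 ≈ 11899.4 → 11899

N ≈ 11,899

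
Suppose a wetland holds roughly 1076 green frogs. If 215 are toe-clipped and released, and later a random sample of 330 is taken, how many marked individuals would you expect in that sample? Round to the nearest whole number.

expected recaptures ≈ 66

The marked fraction of the population is 215/1076, so in a sample of 330 expect C·(M/N) marked.
E[R] = 215 × 330 / 1076 = 70950 / 1076 ≈ 65.9 → 66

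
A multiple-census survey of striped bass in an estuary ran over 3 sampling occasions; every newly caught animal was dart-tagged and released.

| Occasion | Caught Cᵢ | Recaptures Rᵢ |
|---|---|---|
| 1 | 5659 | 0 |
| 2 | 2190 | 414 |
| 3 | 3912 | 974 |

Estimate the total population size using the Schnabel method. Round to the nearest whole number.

N ≈ 29,884

Marked at large before each occasion: Mᵢ = Σⱼ<ᵢ (Cⱼ − Rⱼ) → M1=0, M2=5659, M3=7435
Σ MᵢCᵢ = 0·5659 + 5659·2190 + 7435·3912 = 0 + 12393210 + 29085720 = 41478930
Σ Rᵢ = 0 + 414 + 974 = 1388
N̂ = 41478930 / 1388 ≈ 29884.0 → 29884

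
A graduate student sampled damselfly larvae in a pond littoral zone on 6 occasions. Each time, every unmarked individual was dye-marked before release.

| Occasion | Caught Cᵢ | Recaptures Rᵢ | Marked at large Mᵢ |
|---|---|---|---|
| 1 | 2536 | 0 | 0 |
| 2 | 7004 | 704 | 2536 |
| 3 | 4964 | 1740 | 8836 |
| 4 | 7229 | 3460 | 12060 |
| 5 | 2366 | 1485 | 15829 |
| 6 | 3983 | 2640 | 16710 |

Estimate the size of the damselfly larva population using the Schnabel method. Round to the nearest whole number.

Σ MᵢCᵢ = 0·2536 + 2536·7004 + 8836·4964 + 12060·7229 + 15829·2366 + 16710·3983 = 0 + 17762144 + 43861904 + 87181740 + 37451414 + 66555930 = 252813132
Σ Rᵢ = 0 + 704 + 1740 + 3460 + 1485 + 2640 = 10029
N̂ = 252813132 / 10029 ≈ 25208.2 → 25208

N ≈ 25,208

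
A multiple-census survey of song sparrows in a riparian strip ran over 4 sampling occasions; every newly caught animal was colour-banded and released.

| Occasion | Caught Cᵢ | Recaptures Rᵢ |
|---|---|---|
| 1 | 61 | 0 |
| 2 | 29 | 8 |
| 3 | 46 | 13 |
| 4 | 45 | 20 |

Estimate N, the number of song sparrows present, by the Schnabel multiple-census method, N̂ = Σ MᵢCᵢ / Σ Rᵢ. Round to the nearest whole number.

Marked at large before each occasion: Mᵢ = Σⱼ<ᵢ (Cⱼ − Rⱼ) → M1=0, M2=61, M3=82, M4=115
Σ MᵢCᵢ = 0·61 + 61·29 + 82·46 + 115·45 = 0 + 1769 + 3772 + 5175 = 10716
Σ Rᵢ = 0 + 8 + 13 + 20 = 41
N̂ = 10716 / 41 ≈ 261.4 → 261

N ≈ 261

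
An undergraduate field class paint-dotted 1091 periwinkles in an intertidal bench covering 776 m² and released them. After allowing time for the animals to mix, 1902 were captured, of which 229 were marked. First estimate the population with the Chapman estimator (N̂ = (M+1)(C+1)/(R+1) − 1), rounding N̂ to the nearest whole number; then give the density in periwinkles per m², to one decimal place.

density ≈ 11.6 periwinkles per m²

N̂ = 1092·1903/230 − 1 = 2078076/230 − 1 ≈ 9034.1 → 9034
Density = N̂ / area = 9034 / 776 ≈ 11.64 → 11.6 per m²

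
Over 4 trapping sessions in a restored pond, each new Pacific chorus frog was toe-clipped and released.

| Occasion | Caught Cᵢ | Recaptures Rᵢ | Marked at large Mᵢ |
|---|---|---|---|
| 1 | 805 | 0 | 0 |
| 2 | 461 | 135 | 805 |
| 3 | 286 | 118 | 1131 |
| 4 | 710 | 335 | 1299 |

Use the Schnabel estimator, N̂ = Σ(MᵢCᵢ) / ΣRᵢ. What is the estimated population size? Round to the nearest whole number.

Σ MᵢCᵢ = 0·805 + 805·461 + 1131·286 + 1299·710 = 0 + 371105 + 323466 + 922290 = 1616861
Σ Rᵢ = 0 + 135 + 118 + 335 = 588
N̂ = 1616861 / 588 ≈ 2749.8 → 2750

N ≈ 2750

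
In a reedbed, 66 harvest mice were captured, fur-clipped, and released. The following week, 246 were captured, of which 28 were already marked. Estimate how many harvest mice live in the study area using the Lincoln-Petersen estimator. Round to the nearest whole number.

The marked fraction in the recapture sample should equal the marked fraction in the population: 28/246 = 66/N.
N = (66 × 246) / 28 = 16236 / 28 ≈ 579.9 → 580

N ≈ 580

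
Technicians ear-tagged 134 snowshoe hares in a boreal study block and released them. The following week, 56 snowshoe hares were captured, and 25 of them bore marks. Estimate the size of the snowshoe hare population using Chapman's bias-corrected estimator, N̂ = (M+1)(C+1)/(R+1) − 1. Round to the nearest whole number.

N ≈ 295

N̂ = (134+1)(56+1)/(25+1) − 1 = 135·57/26 − 1
= 7695/26 − 1 ≈ 296.0 − 1 ≈ 295.0 → 295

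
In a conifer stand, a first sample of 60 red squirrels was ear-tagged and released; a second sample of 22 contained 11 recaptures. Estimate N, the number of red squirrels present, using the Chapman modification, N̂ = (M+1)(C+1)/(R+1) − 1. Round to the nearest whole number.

N̂ = (60+1)(22+1)/(11+1) − 1 = 61·23/12 − 1
= 1403/12 − 1 ≈ 116.9 − 1 ≈ 115.9 → 116

N ≈ 116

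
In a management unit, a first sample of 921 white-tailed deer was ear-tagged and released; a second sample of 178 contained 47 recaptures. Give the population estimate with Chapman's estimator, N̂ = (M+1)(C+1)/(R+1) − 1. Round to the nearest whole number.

N̂ = (921+1)(178+1)/(47+1) − 1 = 922·179/48 − 1
= 165038/48 − 1 ≈ 3438.3 − 1 ≈ 3437.3 → 3437

N ≈ 3437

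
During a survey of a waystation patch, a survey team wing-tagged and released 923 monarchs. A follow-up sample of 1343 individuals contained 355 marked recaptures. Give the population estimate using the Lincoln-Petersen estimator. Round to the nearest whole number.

N ≈ 3492

N = (923 × 1343) / 355 = 1239589 / 355 ≈ 3491.8 → 3492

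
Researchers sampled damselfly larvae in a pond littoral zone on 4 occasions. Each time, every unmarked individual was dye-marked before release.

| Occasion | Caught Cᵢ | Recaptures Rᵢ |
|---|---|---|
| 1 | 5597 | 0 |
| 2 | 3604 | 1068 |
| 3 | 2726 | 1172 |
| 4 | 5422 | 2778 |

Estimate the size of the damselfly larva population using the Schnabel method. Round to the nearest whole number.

N ≈ 18,905

Marked at large before each occasion: Mᵢ = Σⱼ<ᵢ (Cⱼ − Rⱼ) → M1=0, M2=5597, M3=8133, M4=9687
Σ MᵢCᵢ = 0·5597 + 5597·3604 + 8133·2726 + 9687·5422 = 0 + 20171588 + 22170558 + 52522914 = 94865060
Σ Rᵢ = 0 + 1068 + 1172 + 2778 = 5018
N̂ = 94865060 / 5018 ≈ 18905.0 → 18905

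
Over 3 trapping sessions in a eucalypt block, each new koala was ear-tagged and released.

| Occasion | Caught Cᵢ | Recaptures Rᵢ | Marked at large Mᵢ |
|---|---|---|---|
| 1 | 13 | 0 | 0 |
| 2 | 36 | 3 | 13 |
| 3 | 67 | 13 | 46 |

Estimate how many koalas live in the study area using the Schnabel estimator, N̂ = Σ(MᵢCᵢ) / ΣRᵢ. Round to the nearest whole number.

N ≈ 222

Σ MᵢCᵢ = 0·13 + 13·36 + 46·67 = 0 + 468 + 3082 = 3550
Σ Rᵢ = 0 + 3 + 13 = 16
N̂ = 3550 / 16 ≈ 221.9 → 222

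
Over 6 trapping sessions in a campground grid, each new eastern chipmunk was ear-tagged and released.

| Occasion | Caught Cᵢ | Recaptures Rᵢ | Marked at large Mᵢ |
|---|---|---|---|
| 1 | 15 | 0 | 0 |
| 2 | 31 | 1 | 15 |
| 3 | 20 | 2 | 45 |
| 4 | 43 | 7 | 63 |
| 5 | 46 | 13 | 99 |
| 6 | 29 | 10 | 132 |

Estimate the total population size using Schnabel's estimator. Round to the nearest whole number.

N ≈ 377

Σ MᵢCᵢ = 0·15 + 15·31 + 45·20 + 63·43 + 99·46 + 132·29 = 0 + 465 + 900 + 2709 + 4554 + 3828 = 12456
Σ Rᵢ = 0 + 1 + 2 + 7 + 13 + 10 = 33
N̂ = 12456 / 33 ≈ 377.45 → 377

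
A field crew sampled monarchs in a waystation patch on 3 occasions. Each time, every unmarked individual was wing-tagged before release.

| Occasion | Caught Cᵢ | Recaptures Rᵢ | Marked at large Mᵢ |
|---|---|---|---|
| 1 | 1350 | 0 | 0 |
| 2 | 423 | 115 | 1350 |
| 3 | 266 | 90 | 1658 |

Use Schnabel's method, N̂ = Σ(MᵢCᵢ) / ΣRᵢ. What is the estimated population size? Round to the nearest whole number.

Σ MᵢCᵢ = 0·1350 + 1350·423 + 1658·266 = 0 + 571050 + 441028 = 1012078
Σ Rᵢ = 0 + 115 + 90 = 205
N̂ = 1012078 / 205 ≈ 4937.0 → 4937

N ≈ 4937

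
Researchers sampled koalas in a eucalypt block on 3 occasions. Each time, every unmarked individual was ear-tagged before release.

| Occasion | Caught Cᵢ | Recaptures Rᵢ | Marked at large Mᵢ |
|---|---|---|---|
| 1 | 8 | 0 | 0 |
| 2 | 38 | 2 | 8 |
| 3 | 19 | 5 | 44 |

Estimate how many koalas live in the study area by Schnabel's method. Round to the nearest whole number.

N ≈ 163

Σ MᵢCᵢ = 0·8 + 8·38 + 44·19 = 0 + 304 + 836 = 1140
Σ Rᵢ = 0 + 2 + 5 = 7
N̂ = 1140 / 7 ≈ 162.9 → 163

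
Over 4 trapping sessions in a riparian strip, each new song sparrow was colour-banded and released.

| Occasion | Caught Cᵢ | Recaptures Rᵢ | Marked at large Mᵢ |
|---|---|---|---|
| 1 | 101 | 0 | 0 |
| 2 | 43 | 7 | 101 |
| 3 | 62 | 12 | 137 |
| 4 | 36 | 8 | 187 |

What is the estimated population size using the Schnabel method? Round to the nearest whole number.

N ≈ 725

Σ MᵢCᵢ = 0·101 + 101·43 + 137·62 + 187·36 = 0 + 4343 + 8494 + 6732 = 19569
Σ Rᵢ = 0 + 7 + 12 + 8 = 27
N̂ = 19569 / 27 ≈ 724.8 → 725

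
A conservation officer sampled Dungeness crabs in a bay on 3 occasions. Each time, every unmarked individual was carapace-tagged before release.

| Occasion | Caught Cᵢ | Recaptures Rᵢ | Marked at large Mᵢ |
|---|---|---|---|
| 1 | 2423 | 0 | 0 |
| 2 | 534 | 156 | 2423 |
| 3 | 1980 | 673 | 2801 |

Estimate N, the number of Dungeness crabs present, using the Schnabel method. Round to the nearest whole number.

Σ MᵢCᵢ = 0·2423 + 2423·534 + 2801·1980 = 0 + 1293882 + 5545980 = 6839862
Σ Rᵢ = 0 + 156 + 673 = 829
N̂ = 6839862 / 829 ≈ 8250.7 → 8251

N ≈ 8251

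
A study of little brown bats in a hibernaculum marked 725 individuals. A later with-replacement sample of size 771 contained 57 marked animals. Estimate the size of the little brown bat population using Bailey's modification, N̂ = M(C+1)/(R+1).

N = 9650

N̂ = 725·(771+1)/(57+1) = 725·772/58 = 559700/58 = 9650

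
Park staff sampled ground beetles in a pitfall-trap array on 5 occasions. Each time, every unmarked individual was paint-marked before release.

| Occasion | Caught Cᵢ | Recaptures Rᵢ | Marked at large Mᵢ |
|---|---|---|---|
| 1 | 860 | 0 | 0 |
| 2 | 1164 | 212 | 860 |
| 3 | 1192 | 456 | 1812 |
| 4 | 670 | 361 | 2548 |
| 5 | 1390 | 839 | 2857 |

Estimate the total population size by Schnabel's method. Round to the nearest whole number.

N ≈ 4732

Σ MᵢCᵢ = 0·860 + 860·1164 + 1812·1192 + 2548·670 + 2857·1390 = 0 + 1001040 + 2159904 + 1707160 + 3971230 = 8839334
Σ Rᵢ = 0 + 212 + 456 + 361 + 839 = 1868
N̂ = 8839334 / 1868 ≈ 4732.0 → 4732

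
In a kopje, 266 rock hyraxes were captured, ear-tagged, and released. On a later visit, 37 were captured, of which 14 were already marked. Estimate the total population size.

N = 703

N = (266 × 37) / 14 = 9842 / 14 = 703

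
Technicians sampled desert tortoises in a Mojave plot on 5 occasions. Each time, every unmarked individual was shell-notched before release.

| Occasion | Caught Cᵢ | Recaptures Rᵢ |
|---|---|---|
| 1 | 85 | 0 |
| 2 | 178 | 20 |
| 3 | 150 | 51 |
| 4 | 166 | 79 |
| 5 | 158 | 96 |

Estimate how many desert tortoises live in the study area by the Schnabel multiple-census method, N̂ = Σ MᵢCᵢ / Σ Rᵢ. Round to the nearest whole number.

N ≈ 716

Marked at large before each occasion: Mᵢ = Σⱼ<ᵢ (Cⱼ − Rⱼ) → M1=0, M2=85, M3=243, M4=342, M5=429
Σ MᵢCᵢ = 0·85 + 85·178 + 243·150 + 342·166 + 429·158 = 0 + 15130 + 36450 + 56772 + 67782 = 176134
Σ Rᵢ = 0 + 20 + 51 + 79 + 96 = 246
N̂ = 176134 / 246 ≈ 716.0 → 716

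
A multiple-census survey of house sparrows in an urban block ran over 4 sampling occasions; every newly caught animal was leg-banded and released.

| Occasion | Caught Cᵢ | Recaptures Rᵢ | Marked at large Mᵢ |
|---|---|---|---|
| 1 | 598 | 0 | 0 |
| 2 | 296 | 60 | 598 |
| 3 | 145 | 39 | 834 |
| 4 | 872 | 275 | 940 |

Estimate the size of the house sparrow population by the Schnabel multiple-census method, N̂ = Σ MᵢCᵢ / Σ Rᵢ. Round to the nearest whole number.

Σ MᵢCᵢ = 0·598 + 598·296 + 834·145 + 940·872 = 0 + 177008 + 120930 + 819680 = 1117618
Σ Rᵢ = 0 + 60 + 39 + 275 = 374
N̂ = 1117618 / 374 ≈ 2988.3 → 2988

N ≈ 2988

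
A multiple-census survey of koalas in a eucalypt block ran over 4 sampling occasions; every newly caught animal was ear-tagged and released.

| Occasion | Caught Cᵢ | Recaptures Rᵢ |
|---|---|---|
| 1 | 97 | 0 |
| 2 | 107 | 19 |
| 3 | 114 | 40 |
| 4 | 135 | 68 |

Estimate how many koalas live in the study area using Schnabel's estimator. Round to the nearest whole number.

Marked at large before each occasion: Mᵢ = Σⱼ<ᵢ (Cⱼ − Rⱼ) → M1=0, M2=97, M3=185, M4=259
Σ MᵢCᵢ = 0·97 + 97·107 + 185·114 + 259·135 = 0 + 10379 + 21090 + 34965 = 66434
Σ Rᵢ = 0 + 19 + 40 + 68 = 127
N̂ = 66434 / 127 ≈ 523.1 → 523

N ≈ 523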